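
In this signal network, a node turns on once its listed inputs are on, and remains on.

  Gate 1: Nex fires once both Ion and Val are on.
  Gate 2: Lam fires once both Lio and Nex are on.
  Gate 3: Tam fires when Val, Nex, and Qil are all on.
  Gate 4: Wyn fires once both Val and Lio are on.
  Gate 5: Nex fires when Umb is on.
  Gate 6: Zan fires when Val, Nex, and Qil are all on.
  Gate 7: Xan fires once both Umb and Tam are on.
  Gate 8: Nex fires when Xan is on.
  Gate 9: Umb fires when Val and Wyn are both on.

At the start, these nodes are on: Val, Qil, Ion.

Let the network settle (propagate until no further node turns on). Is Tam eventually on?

Yes

Ion and Val are on, so Nex fires (Gate 1).
Gate 3: Val, Nex, and Qil on → Tam on.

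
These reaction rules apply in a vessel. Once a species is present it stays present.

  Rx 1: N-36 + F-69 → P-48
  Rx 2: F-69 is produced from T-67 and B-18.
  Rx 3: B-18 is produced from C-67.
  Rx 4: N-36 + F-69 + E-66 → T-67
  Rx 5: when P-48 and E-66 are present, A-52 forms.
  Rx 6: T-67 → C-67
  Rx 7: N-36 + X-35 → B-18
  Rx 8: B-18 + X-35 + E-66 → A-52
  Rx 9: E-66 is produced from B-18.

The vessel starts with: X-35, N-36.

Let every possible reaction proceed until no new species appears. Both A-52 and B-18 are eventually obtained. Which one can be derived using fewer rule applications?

B-18: N-36 and X-35 present → B-18 forms (Rx 7). [1 rule application]
A-52: N-36 and X-35 present → B-18 forms (Rx 7). B-18 present → E-66 forms (Rx 9). B-18, X-35, and E-66 present → A-52 forms (Rx 8). [3 rule applications]
B-18 needs fewer.

B-18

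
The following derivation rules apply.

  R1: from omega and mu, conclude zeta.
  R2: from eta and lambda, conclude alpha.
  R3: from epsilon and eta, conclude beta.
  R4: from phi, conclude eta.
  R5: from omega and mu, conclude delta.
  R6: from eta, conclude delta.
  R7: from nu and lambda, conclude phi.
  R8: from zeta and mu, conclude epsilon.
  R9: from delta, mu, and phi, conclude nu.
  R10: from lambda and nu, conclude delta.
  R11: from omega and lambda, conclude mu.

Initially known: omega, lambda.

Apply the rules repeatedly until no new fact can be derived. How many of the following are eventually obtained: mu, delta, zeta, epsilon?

4

From omega and lambda, R11 gives mu.
From omega and mu, R1 gives zeta.
omega and mu hold, so delta follows (R5).
zeta and mu hold, so epsilon follows (R8).
mu: reached.
delta: reached.
zeta: reached.
epsilon: reached.
All 4 are reached.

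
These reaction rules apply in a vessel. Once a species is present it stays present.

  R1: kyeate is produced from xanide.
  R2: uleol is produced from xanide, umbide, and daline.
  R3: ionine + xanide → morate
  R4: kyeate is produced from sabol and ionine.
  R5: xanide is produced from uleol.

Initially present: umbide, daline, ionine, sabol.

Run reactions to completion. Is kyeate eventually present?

sabol and ionine present → kyeate forms (R4).

Yes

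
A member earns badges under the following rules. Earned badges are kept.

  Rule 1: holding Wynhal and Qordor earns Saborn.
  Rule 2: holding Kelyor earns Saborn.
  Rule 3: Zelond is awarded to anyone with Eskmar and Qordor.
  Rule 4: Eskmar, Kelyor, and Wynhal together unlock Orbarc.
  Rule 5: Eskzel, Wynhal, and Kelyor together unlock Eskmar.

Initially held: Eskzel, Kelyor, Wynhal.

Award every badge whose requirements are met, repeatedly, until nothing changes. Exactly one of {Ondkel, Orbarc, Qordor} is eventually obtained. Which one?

With Eskzel, Wynhal, and Kelyor, Eskmar is earned (Rule 5).
With Eskmar, Kelyor, and Wynhal, Orbarc is earned (Rule 4).
No rule produces Qordor, and it is not given. No rule produces Ondkel, and it is not given.

Orbarc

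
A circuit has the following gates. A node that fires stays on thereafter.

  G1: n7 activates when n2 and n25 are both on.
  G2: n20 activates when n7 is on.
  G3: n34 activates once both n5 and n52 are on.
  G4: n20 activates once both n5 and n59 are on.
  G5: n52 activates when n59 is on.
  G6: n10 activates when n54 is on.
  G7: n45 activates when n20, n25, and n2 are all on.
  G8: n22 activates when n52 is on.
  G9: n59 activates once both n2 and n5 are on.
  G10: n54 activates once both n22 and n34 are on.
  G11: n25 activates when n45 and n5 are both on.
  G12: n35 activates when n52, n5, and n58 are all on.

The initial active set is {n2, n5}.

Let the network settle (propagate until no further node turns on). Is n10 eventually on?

n2 and n5 are on, so n59 activates (G9).
G5: n59 on → n52 on.
G8: n52 on → n22 on.
G3: n5 and n52 on → n34 on.
n22 and n34 are on, so n54 activates (G10).
n54 is on, so n10 activates (G6).

Yes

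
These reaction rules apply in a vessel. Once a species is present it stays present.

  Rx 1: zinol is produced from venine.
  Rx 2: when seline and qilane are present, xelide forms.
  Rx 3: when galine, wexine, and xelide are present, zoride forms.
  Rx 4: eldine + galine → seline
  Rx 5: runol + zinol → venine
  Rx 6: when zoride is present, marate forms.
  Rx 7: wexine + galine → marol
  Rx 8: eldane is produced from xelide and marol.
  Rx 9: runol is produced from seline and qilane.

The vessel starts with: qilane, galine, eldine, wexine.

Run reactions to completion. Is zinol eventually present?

No

zinol would need venine (Rx 1), but venine never forms.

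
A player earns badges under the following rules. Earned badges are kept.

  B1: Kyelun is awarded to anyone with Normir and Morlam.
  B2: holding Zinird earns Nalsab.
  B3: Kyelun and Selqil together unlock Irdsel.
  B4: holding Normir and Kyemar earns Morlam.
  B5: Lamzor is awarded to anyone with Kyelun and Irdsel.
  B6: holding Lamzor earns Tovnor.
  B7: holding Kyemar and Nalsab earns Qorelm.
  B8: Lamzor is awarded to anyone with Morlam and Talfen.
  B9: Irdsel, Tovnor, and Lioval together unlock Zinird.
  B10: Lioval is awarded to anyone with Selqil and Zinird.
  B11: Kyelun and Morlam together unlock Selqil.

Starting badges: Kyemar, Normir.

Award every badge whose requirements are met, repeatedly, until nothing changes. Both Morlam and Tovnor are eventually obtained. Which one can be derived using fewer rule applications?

Morlam

Morlam: With Normir and Kyemar, Morlam is earned (B4). [1 rule application]
Tovnor: With Normir and Kyemar, Morlam is earned (B4). With Normir and Morlam, Kyelun is earned (B1). With Kyelun and Morlam, Selqil is earned (B11). With Kyelun and Selqil, Irdsel is earned (B3). With Kyelun and Irdsel, Lamzor is earned (B5). With Lamzor, Tovnor is earned (B6). [6 rule applications]
Morlam needs fewer.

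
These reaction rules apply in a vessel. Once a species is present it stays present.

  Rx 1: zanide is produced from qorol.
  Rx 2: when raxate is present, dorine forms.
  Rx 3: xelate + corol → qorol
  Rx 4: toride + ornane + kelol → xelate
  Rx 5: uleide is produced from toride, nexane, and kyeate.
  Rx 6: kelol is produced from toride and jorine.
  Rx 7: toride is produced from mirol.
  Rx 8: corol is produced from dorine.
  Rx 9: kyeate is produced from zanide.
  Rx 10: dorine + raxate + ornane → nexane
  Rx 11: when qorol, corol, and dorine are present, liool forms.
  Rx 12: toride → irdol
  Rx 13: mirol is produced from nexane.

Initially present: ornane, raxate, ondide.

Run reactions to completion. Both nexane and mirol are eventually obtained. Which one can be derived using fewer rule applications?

nexane

nexane: raxate present → dorine forms (Rx 2). dorine, raxate, and ornane present → nexane forms (Rx 10). [2 rule applications]
mirol: raxate present → dorine forms (Rx 2). dorine, raxate, and ornane present → nexane forms (Rx 10). nexane present → mirol forms (Rx 13). [3 rule applications]
nexane needs fewer.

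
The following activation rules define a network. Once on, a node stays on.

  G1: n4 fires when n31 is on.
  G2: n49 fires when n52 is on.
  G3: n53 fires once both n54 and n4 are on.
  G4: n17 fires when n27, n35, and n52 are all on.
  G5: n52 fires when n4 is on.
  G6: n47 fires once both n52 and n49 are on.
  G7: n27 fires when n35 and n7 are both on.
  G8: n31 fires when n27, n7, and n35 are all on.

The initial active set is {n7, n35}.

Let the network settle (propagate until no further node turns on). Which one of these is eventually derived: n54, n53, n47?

G7: n35 and n7 on → n27 on.
G8: n27, n7, and n35 on → n31 on.
G1: n31 on → n4 on.
G5: n4 on → n52 on.
n52 is on, so n49 fires (G2).
n52 and n49 are on, so n47 fires (G6).
n53 would need n54 and n4 (G3), but n54 never turns on. No rule produces n54, and it is not given.

n47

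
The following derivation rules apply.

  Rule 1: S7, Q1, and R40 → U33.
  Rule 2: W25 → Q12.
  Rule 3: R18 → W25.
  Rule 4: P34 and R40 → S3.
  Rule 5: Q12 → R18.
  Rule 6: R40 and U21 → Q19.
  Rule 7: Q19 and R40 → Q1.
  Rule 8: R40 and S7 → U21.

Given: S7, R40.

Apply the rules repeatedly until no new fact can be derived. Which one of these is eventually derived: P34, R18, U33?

U33

From R40 and S7, Rule 8 gives U21.
R40 and U21 hold, so Q19 follows (Rule 6).
From Q19 and R40, Rule 7 gives Q1.
S7, Q1, and R40 hold, so U33 follows (Rule 1).
No rule produces P34, and it is not given. R18 would need Q12 (Rule 5), but Q12 is never established.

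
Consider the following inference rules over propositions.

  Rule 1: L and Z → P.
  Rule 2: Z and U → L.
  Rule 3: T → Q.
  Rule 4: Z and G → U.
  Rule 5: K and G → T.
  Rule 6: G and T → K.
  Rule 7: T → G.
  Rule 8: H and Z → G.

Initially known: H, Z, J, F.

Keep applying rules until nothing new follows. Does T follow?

T would need K and G (Rule 5), but K is never established.

No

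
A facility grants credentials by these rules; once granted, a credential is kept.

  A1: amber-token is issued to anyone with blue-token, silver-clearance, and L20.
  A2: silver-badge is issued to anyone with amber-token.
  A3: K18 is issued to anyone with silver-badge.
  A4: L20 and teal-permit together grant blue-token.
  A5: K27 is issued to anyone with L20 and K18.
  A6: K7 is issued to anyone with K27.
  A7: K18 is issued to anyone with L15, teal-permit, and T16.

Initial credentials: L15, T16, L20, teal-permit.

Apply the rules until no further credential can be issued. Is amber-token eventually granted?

No

amber-token would need blue-token, silver-clearance, and L20 (A1), but silver-clearance is never granted.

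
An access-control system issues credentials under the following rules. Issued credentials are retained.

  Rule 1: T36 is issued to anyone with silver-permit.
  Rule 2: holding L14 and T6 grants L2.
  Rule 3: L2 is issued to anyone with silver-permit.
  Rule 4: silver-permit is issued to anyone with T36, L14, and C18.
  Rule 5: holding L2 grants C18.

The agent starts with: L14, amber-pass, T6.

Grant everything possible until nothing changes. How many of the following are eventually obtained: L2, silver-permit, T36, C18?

Holding L14 and T6 grants L2 (Rule 2).
Holding L2 grants C18 (Rule 5).
L2: reached.
silver-permit would need T36, L14, and C18 (Rule 4), but T36 is never granted.
T36 would need silver-permit (Rule 1), but silver-permit is never granted.
C18: reached.
Reached: L2 and C18 — 2 of the 4.

2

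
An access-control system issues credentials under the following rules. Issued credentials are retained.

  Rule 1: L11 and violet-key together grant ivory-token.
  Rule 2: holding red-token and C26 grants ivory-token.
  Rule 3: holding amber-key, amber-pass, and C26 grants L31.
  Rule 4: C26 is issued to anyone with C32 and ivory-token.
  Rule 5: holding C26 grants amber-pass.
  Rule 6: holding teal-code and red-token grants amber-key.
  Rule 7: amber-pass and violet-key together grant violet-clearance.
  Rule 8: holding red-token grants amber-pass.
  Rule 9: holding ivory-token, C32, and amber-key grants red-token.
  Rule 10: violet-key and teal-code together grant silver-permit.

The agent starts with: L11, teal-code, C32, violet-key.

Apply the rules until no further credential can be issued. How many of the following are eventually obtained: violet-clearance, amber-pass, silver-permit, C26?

4

Holding violet-key and teal-code grants silver-permit (Rule 10).
Holding L11 and violet-key grants ivory-token (Rule 1).
Holding C32 and ivory-token grants C26 (Rule 4).
Holding C26 grants amber-pass (Rule 5).
Holding amber-pass and violet-key grants violet-clearance (Rule 7).
violet-clearance: reached.
amber-pass: reached.
silver-permit: reached.
C26: reached.
All 4 are reached.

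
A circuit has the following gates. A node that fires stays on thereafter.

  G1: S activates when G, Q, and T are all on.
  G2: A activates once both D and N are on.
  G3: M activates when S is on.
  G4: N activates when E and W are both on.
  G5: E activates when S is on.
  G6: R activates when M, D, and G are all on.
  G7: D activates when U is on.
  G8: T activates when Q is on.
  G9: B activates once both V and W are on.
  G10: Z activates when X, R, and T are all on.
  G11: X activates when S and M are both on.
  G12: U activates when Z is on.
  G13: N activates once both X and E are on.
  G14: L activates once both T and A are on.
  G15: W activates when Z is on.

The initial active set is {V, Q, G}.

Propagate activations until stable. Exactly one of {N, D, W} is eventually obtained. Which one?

Q is on, so T activates (G8).
G1: G, Q, and T on → S on.
S is on, so E activates (G5).
G3: S on → M on.
S and M are on, so X activates (G11).
X and E are on, so N activates (G13).
W would need Z (G15), but Z never turns on. D would need U (G7), but U never turns on.

N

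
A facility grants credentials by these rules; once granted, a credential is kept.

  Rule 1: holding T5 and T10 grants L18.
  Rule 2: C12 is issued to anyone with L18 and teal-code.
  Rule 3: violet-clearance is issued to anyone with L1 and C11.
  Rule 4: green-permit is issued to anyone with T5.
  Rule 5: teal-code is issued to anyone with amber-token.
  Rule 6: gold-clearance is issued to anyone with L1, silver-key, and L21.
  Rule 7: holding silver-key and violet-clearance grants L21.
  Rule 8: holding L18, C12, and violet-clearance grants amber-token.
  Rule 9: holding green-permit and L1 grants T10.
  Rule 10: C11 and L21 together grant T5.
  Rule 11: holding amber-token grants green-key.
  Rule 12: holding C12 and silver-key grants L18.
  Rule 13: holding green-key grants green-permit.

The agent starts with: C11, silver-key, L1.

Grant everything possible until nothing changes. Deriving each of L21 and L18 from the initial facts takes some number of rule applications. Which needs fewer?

L21

L21: Holding L1 and C11 grants violet-clearance (Rule 3). Holding silver-key and violet-clearance grants L21 (Rule 7). [2 rule applications]
L18: Holding L1 and C11 grants violet-clearance (Rule 3). Holding silver-key and violet-clearance grants L21 (Rule 7). Holding C11 and L21 grants T5 (Rule 10). Holding T5 grants green-permit (Rule 4). Holding green-permit and L1 grants T10 (Rule 9). Holding T5 and T10 grants L18 (Rule 1). [6 rule applications]
L21 needs fewer.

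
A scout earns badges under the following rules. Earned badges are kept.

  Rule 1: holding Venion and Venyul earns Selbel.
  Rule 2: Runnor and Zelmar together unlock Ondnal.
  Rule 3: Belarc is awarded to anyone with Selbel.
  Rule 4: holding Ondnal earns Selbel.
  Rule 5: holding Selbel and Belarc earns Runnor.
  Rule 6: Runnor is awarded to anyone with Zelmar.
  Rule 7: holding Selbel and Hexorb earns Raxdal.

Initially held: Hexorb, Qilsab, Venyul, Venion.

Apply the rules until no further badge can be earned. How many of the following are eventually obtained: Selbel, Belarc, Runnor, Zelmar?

3

With Venion and Venyul, Selbel is earned (Rule 1).
With Selbel, Belarc is earned (Rule 3).
With Selbel and Belarc, Runnor is earned (Rule 5).
Selbel: reached.
Belarc: reached.
Runnor: reached.
No rule produces Zelmar, and it is not given.
Reached: Selbel, Belarc, and Runnor — 3 of the 4.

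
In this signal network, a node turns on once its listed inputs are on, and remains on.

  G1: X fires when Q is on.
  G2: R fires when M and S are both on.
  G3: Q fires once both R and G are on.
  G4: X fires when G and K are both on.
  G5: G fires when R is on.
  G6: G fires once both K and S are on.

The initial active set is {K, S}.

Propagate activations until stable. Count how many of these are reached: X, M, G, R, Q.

K and S are on, so G fires (G6).
G4: G and K on → X on.
X: reached.
No rule produces M, and it is not given.
G: reached.
R would need M and S (G2), but M never turns on.
Q would need R and G (G3), but R never turns on.
Reached: X and G — 2 of the 5.

2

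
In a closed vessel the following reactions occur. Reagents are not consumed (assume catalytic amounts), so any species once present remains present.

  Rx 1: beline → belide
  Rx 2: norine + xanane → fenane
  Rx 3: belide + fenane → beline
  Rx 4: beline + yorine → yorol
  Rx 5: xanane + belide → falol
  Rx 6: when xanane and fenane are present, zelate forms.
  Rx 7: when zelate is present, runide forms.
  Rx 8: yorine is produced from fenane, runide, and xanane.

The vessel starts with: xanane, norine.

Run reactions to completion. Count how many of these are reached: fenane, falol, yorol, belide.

1

norine and xanane present → fenane forms (Rx 2).
fenane: reached.
falol would need xanane and belide (Rx 5), but belide never forms.
yorol would need beline and yorine (Rx 4), but beline never forms.
belide would need beline (Rx 1), but beline never forms.
Reached: fenane — 1 of the 4.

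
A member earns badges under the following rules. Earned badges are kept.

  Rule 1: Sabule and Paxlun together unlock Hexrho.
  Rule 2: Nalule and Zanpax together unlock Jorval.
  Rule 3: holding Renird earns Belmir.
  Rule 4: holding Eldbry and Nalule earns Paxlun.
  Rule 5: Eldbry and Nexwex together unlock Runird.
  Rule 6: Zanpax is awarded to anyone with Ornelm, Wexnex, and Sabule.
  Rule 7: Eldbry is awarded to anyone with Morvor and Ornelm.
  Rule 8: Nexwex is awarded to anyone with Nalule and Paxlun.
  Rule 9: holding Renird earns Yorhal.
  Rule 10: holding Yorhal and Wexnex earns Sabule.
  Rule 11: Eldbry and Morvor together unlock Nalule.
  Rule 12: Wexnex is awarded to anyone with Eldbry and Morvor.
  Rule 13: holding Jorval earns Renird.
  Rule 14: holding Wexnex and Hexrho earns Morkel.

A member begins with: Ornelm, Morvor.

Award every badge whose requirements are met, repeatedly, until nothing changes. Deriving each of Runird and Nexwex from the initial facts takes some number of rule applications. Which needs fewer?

Nexwex: With Morvor and Ornelm, Eldbry is earned (Rule 7). With Eldbry and Morvor, Nalule is earned (Rule 11). With Eldbry and Nalule, Paxlun is earned (Rule 4). With Nalule and Paxlun, Nexwex is earned (Rule 8). [4 rule applications]
Runird: With Morvor and Ornelm, Eldbry is earned (Rule 7). With Eldbry and Morvor, Nalule is earned (Rule 11). With Eldbry and Nalule, Paxlun is earned (Rule 4). With Nalule and Paxlun, Nexwex is earned (Rule 8). With Eldbry and Nexwex, Runird is earned (Rule 5). [5 rule applications]
Nexwex needs fewer.

Nexwex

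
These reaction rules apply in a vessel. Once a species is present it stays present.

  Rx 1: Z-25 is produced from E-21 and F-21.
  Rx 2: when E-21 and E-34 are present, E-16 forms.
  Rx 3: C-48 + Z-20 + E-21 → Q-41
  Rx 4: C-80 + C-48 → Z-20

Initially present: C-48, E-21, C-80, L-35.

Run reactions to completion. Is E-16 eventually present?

E-16 would need E-21 and E-34 (Rx 2), but E-34 never forms.

No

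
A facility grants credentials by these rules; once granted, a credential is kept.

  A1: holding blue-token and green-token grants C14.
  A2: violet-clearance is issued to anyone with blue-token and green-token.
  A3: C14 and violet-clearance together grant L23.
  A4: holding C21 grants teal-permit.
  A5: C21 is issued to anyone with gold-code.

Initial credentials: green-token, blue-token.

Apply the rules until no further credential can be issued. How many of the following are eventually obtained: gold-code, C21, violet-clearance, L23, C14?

3

Holding blue-token and green-token grants violet-clearance (A2).
Holding blue-token and green-token grants C14 (A1).
Holding C14 and violet-clearance grants L23 (A3).
No rule produces gold-code, and it is not given.
C21 would need gold-code (A5), but gold-code is never granted.
violet-clearance: reached.
L23: reached.
C14: reached.
Reached: violet-clearance, L23, and C14 — 3 of the 5.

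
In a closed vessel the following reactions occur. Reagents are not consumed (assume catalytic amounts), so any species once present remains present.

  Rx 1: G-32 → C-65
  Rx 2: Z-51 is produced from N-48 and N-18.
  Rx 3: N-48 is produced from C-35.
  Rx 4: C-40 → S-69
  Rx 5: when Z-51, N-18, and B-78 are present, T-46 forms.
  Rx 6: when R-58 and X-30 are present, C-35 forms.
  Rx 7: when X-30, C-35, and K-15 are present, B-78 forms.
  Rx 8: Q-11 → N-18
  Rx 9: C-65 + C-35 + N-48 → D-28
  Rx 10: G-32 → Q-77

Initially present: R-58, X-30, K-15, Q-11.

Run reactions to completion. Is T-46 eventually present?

Yes

R-58 and X-30 present → C-35 forms (Rx 6).
Q-11 present → N-18 forms (Rx 8).
X-30, C-35, and K-15 present → B-78 forms (Rx 7).
C-35 present → N-48 forms (Rx 3).
N-48 and N-18 present → Z-51 forms (Rx 2).
Z-51, N-18, and B-78 present → T-46 forms (Rx 5).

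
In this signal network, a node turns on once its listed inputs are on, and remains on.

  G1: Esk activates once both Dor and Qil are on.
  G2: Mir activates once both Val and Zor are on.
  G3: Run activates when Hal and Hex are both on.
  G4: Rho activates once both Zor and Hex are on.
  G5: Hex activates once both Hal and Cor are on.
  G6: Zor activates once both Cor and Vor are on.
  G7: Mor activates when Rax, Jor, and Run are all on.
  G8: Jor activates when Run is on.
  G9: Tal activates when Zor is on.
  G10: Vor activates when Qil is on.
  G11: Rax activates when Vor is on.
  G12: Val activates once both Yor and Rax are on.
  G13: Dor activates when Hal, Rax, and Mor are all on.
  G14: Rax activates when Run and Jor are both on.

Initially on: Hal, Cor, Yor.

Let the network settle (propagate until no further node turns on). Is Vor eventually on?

Vor would need Qil (G10), but Qil never turns on.

No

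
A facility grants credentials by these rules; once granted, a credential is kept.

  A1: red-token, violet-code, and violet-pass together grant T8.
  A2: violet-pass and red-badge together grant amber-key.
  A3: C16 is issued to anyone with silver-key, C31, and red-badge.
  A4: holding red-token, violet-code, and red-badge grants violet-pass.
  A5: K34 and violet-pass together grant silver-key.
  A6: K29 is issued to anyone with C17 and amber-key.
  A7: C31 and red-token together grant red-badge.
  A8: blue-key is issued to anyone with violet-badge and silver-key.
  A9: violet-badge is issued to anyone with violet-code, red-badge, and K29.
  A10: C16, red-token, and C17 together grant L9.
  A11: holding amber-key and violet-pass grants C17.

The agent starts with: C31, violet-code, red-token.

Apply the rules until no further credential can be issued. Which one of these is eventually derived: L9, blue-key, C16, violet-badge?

Holding C31 and red-token grants red-badge (A7).
Holding red-token, violet-code, and red-badge grants violet-pass (A4).
Holding violet-pass and red-badge grants amber-key (A2).
Holding amber-key and violet-pass grants C17 (A11).
Holding C17 and amber-key grants K29 (A6).
Holding violet-code, red-badge, and K29 grants violet-badge (A9).
blue-key would need violet-badge and silver-key (A8), but silver-key is never granted. L9 would need C16, red-token, and C17 (A10), but C16 is never granted. C16 would need silver-key, C31, and red-badge (A3), but silver-key is never granted.

violet-badge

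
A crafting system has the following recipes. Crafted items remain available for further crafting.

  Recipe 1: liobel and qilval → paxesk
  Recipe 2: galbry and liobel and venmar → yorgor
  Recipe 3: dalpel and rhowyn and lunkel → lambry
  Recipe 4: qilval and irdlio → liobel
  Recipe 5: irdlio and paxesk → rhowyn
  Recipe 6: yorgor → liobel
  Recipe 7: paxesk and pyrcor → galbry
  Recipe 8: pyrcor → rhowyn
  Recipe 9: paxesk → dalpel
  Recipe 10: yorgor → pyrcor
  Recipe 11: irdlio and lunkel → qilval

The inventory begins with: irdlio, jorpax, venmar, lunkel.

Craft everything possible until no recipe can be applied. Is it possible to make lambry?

Yes

Using Recipe 11, irdlio and lunkel make qilval.
qilval and irdlio → liobel (Recipe 4).
liobel and qilval → paxesk (Recipe 1).
irdlio and paxesk → rhowyn (Recipe 5).
Using Recipe 9, paxesk makes dalpel.
Using Recipe 3, dalpel, rhowyn, and lunkel make lambry.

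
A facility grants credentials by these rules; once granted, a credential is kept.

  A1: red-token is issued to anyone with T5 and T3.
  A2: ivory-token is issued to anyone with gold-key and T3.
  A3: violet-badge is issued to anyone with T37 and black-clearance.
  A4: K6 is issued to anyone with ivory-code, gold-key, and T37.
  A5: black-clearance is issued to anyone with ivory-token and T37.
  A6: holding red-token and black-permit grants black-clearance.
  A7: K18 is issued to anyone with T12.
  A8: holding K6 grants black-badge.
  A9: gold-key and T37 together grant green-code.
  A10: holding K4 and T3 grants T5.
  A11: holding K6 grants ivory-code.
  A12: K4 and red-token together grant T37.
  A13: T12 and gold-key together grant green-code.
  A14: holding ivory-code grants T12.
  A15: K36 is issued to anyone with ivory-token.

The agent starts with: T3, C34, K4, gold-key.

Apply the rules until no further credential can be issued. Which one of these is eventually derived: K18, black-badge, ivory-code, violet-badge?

violet-badge

Holding K4 and T3 grants T5 (A10).
Holding gold-key and T3 grants ivory-token (A2).
Holding T5 and T3 grants red-token (A1).
Holding K4 and red-token grants T37 (A12).
Holding ivory-token and T37 grants black-clearance (A5).
Holding T37 and black-clearance grants violet-badge (A3).
K18 would need T12 (A7), but T12 is never granted. ivory-code would need K6 (A11), but K6 is never granted. black-badge would need K6 (A8), but K6 is never granted.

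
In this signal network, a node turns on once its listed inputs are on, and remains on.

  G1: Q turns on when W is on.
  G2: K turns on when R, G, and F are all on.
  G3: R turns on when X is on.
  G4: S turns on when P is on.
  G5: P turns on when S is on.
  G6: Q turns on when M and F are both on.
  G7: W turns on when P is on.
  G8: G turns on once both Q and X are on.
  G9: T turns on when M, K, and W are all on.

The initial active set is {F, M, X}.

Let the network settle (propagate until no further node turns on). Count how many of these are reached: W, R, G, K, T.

3

G6: M and F on → Q on.
X is on, so R turns on (G3).
Q and X are on, so G turns on (G8).
G2: R, G, and F on → K on.
W would need P (G7), but P never turns on.
R: reached.
G: reached.
K: reached.
T would need M, K, and W (G9), but W never turns on.
Reached: R, G, and K — 3 of the 5.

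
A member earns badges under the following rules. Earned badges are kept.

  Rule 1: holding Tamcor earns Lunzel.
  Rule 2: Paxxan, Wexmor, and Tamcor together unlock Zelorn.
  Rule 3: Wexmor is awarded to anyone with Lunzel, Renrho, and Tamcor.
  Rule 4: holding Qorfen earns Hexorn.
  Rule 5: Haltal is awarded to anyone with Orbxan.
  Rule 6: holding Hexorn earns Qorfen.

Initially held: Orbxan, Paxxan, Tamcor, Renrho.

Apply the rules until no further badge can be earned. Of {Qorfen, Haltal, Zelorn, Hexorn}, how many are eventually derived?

With Tamcor, Lunzel is earned (Rule 1).
With Orbxan, Haltal is earned (Rule 5).
With Lunzel, Renrho, and Tamcor, Wexmor is earned (Rule 3).
With Paxxan, Wexmor, and Tamcor, Zelorn is earned (Rule 2).
Qorfen would need Hexorn (Rule 6), but Hexorn is never earned.
Haltal: reached.
Zelorn: reached.
Hexorn would need Qorfen (Rule 4), but Qorfen is never earned.
Reached: Haltal and Zelorn — 2 of the 4.

2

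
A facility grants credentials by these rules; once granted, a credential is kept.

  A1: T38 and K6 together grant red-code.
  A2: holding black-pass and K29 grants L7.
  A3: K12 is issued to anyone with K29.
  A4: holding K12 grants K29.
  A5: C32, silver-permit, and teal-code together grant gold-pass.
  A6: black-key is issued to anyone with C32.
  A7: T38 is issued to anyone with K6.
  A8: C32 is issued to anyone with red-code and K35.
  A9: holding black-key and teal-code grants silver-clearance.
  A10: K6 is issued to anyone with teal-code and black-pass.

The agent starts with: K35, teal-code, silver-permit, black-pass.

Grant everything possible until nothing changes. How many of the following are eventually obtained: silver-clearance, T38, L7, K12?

2

Holding teal-code and black-pass grants K6 (A10).
Holding K6 grants T38 (A7).
Holding T38 and K6 grants red-code (A1).
Holding red-code and K35 grants C32 (A8).
Holding C32 grants black-key (A6).
Holding black-key and teal-code grants silver-clearance (A9).
silver-clearance: reached.
T38: reached.
L7 would need black-pass and K29 (A2), but K29 is never granted.
K12 would need K29 (A3), but K29 is never granted.
Reached: silver-clearance and T38 — 2 of the 4.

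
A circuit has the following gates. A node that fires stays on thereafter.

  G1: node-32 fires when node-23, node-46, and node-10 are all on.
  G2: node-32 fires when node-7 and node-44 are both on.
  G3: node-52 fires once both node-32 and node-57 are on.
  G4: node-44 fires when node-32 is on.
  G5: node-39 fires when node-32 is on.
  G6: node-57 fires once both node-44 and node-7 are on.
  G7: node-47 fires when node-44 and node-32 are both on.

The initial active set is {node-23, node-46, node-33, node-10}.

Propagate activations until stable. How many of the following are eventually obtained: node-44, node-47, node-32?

G1: node-23, node-46, and node-10 on → node-32 on.
node-32 is on, so node-44 fires (G4).
G7: node-44 and node-32 on → node-47 on.
node-44: reached.
node-47: reached.
node-32: reached.
All 3 are reached.

3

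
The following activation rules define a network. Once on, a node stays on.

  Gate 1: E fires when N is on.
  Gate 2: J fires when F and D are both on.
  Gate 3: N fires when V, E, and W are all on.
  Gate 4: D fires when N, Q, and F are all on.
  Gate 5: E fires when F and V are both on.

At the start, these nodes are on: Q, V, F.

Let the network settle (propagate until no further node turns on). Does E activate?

F and V are on, so E fires (Gate 5).

Yes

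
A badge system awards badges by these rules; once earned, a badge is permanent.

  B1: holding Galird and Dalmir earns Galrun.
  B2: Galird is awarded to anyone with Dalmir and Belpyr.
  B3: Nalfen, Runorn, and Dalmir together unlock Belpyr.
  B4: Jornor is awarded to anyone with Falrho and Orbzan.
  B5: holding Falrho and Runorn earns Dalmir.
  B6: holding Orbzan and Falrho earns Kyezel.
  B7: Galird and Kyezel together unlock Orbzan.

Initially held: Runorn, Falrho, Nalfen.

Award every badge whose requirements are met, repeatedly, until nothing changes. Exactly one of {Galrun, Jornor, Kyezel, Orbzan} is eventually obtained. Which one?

Galrun

With Falrho and Runorn, Dalmir is earned (B5).
With Nalfen, Runorn, and Dalmir, Belpyr is earned (B3).
With Dalmir and Belpyr, Galird is earned (B2).
With Galird and Dalmir, Galrun is earned (B1).
Jornor would need Falrho and Orbzan (B4), but Orbzan is never earned. Kyezel would need Orbzan and Falrho (B6), but Orbzan is never earned. Orbzan would need Galird and Kyezel (B7), but Kyezel is never earned.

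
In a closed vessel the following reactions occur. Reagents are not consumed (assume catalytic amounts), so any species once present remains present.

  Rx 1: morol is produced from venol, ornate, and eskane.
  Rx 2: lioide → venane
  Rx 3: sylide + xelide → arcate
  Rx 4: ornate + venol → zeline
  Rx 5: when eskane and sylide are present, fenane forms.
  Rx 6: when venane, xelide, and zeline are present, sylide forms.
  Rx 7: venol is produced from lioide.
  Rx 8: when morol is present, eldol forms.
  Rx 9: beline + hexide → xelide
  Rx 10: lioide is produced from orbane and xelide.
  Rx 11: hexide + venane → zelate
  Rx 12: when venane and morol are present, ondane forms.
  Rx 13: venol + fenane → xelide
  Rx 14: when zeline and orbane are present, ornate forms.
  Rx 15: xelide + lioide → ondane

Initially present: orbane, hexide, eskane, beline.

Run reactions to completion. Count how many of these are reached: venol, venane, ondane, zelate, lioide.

5

beline and hexide present → xelide forms (Rx 9).
orbane and xelide present → lioide forms (Rx 10).
xelide and lioide present → ondane forms (Rx 15).
lioide present → venane forms (Rx 2).
lioide present → venol forms (Rx 7).
hexide and venane present → zelate forms (Rx 11).
venol: reached.
venane: reached.
ondane: reached.
zelate: reached.
lioide: reached.
All 5 are reached.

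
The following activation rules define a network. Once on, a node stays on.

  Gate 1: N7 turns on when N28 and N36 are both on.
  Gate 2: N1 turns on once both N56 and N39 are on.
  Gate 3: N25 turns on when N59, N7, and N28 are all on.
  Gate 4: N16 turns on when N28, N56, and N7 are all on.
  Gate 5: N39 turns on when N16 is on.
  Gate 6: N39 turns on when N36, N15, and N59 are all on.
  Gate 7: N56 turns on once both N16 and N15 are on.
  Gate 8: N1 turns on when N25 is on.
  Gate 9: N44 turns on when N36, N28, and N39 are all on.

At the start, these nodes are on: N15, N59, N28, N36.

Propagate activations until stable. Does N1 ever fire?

Yes

Gate 1: N28 and N36 on → N7 on.
N59, N7, and N28 are on, so N25 turns on (Gate 3).
N25 is on, so N1 turns on (Gate 8).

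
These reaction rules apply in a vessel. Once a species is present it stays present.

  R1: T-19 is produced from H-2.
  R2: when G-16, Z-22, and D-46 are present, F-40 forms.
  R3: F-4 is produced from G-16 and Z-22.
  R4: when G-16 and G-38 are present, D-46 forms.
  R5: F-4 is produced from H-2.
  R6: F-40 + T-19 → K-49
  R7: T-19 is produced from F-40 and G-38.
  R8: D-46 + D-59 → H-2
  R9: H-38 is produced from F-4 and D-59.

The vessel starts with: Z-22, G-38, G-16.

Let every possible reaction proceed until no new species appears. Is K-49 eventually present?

Yes

G-16 and G-38 present → D-46 forms (R4).
G-16, Z-22, and D-46 present → F-40 forms (R2).
F-40 and G-38 present → T-19 forms (R7).
F-40 and T-19 present → K-49 forms (R6).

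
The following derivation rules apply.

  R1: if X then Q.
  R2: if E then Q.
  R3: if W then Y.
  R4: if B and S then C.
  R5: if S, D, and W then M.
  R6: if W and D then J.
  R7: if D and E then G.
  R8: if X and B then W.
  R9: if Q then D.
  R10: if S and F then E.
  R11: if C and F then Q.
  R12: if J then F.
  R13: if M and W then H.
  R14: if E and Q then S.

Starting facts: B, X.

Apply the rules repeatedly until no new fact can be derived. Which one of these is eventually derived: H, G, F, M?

F

From X and B, R8 gives W.
From X, R1 gives Q.
From Q, R9 gives D.
W and D hold, so J follows (R6).
From J, R12 gives F.
M would need S, D, and W (R5), but S is never established. H would need M and W (R13), but M is never established. G would need D and E (R7), but E is never established.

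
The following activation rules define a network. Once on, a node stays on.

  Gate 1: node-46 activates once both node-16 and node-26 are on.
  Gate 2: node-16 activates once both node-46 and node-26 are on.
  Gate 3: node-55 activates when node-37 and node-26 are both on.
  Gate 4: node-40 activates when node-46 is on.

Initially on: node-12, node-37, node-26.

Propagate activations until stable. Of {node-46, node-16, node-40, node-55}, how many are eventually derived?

Gate 3: node-37 and node-26 on → node-55 on.
node-46 would need node-16 and node-26 (Gate 1), but node-16 never turns on.
node-16 would need node-46 and node-26 (Gate 2), but node-46 never turns on.
node-40 would need node-46 (Gate 4), but node-46 never turns on.
node-55: reached.
Reached: node-55 — 1 of the 4.

1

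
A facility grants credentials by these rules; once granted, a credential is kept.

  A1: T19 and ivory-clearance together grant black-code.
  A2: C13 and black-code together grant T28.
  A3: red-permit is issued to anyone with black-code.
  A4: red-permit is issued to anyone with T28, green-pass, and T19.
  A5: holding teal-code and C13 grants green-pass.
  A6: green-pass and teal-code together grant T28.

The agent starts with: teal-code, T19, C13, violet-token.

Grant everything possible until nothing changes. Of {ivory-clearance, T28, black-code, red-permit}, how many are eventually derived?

2

Holding teal-code and C13 grants green-pass (A5).
Holding green-pass and teal-code grants T28 (A6).
Holding T28, green-pass, and T19 grants red-permit (A4).
No rule produces ivory-clearance, and it is not given.
T28: reached.
black-code would need T19 and ivory-clearance (A1), but ivory-clearance is never granted.
red-permit: reached.
Reached: T28 and red-permit — 2 of the 4.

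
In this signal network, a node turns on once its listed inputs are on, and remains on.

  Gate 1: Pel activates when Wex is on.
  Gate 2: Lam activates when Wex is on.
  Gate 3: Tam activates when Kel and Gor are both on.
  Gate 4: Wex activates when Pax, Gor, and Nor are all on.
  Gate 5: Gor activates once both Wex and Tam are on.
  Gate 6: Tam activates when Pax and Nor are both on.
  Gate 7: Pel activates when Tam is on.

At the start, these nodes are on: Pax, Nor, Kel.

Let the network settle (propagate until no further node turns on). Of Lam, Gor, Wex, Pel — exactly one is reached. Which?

Pax and Nor are on, so Tam activates (Gate 6).
Tam is on, so Pel activates (Gate 7).
Lam would need Wex (Gate 2), but Wex never turns on. Wex would need Pax, Gor, and Nor (Gate 4), but Gor never turns on. Gor would need Wex and Tam (Gate 5), but Wex never turns on.

Pel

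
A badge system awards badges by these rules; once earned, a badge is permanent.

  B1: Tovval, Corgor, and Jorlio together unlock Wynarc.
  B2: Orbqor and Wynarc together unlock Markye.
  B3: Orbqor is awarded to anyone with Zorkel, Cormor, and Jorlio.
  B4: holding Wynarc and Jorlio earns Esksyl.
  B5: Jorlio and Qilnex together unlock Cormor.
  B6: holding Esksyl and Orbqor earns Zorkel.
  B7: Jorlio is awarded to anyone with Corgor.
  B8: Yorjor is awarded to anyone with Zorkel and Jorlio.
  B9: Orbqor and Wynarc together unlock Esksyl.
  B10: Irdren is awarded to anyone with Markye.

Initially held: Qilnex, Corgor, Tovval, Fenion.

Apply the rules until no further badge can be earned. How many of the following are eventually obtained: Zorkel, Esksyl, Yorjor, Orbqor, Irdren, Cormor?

With Corgor, Jorlio is earned (B7).
With Jorlio and Qilnex, Cormor is earned (B5).
With Tovval, Corgor, and Jorlio, Wynarc is earned (B1).
With Wynarc and Jorlio, Esksyl is earned (B4).
Zorkel would need Esksyl and Orbqor (B6), but Orbqor is never earned.
Esksyl: reached.
Yorjor would need Zorkel and Jorlio (B8), but Zorkel is never earned.
Orbqor would need Zorkel, Cormor, and Jorlio (B3), but Zorkel is never earned.
Irdren would need Markye (B10), but Markye is never earned.
Cormor: reached.
Reached: Esksyl and Cormor — 2 of the 6.

2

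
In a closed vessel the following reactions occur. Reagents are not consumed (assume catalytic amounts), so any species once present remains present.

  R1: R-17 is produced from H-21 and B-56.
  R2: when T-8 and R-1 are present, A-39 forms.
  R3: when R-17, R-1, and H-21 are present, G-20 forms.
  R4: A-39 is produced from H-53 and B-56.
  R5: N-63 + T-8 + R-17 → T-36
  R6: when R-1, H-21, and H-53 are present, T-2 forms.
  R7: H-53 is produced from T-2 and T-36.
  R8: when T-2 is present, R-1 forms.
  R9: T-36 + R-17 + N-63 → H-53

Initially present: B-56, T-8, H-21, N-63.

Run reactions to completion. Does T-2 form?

T-2 would need R-1, H-21, and H-53 (R6), but R-1 never forms.

No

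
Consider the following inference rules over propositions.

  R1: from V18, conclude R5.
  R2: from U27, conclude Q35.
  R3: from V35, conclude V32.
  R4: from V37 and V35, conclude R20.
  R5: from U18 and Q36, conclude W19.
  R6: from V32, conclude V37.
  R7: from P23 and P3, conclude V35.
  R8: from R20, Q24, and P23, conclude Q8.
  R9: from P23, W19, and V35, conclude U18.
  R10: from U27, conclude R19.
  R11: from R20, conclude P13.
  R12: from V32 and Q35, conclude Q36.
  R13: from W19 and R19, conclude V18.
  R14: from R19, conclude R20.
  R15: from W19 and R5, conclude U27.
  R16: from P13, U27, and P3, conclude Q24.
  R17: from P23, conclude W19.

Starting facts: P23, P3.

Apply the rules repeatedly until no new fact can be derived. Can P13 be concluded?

From P23 and P3, R7 gives V35.
From V35, R3 gives V32.
V32 holds, so V37 follows (R6).
From V37 and V35, R4 gives R20.
R20 holds, so P13 follows (R11).

Yes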